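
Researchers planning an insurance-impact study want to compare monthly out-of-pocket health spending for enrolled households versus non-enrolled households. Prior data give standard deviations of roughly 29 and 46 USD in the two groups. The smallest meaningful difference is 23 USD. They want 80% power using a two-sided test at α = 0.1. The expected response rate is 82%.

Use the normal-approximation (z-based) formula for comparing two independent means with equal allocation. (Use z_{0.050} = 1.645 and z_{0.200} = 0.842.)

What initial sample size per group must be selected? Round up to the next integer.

n = 43 per group

n = (z_{α/2} + z_β)² · (σ₁² + σ₂²) / δ²
  = (1.645 + 0.842)² · (29² + 46² = 2957) / 23²
  = 6.1852 · 2957 / 529
  = 34.57
Adjust for 82% response: 34.57 / 0.82 = 42.16.
Round up → n = 43 per group.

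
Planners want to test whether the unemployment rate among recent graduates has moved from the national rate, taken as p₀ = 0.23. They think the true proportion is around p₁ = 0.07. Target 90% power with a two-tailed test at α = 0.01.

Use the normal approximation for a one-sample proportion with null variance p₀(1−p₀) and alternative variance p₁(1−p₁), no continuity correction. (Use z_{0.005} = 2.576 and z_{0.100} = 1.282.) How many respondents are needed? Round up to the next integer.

n = 78

n = [z_{α/2}·√(p₀q₀) + z_β·√(p₁q₁)]² / (p₁ − p₀)²
  = [2.576·√(0.23·0.77) + 1.282·√(0.07·0.93)]² / (-0.16)²
  = [2.576·0.4208 + 1.282·0.2551]² / 0.0256
  = [1.4112]² / 0.0256
  = 77.79
Round up → n = 78.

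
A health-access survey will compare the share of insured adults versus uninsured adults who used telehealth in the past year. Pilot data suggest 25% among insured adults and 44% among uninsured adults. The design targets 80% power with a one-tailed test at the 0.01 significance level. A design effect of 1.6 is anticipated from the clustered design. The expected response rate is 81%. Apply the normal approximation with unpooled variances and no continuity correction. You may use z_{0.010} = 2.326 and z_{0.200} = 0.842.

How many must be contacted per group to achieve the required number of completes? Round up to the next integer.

n = 239 per group

n = (z_α + z_β)² · [p₁(1−p₁) + p₂(1−p₂)] / (p₁ − p₂)²
  = (2.326 + 0.842)² · (0.25·0.75 + 0.44·0.56) / (-0.19)²
  = (3.168)² · (0.1875 + 0.2464) / 0.0361
  = 10.0362 · 0.4339 / 0.0361
  = 120.63
Design effect: 1.6 × 120.63 = 193.01.
Adjust for 81% response: 193.01 / 0.81 = 238.28.
Round up → n = 239 per group.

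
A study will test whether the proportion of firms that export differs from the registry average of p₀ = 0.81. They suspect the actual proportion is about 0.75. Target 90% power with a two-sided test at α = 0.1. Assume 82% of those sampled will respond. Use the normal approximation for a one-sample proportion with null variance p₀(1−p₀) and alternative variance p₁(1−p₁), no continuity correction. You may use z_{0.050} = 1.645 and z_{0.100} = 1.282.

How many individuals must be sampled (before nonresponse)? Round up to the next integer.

n = [z_{α/2}·√(p₀q₀) + z_β·√(p₁q₁)]² / (p₁ − p₀)²
  = [1.645·√(0.81·0.19) + 1.282·√(0.75·0.25)]² / (-0.06)²
  = [1.645·0.3923 + 1.282·0.4330]² / 0.0036
  = [1.2005]² / 0.0036
  = 400.30
Adjust for 82% response: 400.30 / 0.82 = 488.18.
Round up → n = 489.

n = 489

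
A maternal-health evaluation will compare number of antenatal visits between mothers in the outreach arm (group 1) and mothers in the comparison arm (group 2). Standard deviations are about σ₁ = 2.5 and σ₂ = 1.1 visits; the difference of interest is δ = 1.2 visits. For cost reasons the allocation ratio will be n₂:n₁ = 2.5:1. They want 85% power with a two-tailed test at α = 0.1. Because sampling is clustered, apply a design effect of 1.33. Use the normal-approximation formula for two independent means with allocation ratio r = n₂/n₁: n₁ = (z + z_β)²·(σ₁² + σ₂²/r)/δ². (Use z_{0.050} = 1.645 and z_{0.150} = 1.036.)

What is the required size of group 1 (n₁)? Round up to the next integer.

n₁ = (z_{α/2} + z_β)² · (σ₁² + σ₂²/r) / δ²
   = (1.645 + 1.036)² · (2.5² + 1.1²/2.5) / 1.2²
   = 7.1878 · (6.25 + 0.484) / 1.44
   = 7.1878 · 6.734 / 1.44
   = 33.61
Design effect: 1.33 × 33.61 = 44.70.
Round up → n₁ = 45; n₂ = r·n₁ = 2.5 × 45 = 113.

n₁ = 45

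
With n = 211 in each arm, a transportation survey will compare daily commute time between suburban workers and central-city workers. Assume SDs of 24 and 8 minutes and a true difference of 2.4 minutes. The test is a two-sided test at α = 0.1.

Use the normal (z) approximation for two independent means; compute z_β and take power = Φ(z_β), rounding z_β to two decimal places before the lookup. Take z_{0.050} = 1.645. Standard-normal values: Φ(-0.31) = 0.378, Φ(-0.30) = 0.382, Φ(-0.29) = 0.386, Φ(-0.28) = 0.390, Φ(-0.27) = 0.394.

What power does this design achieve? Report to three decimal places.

z_β = δ·√(n/(σ₁²+σ₂²)) − z_{α/2}
    = 2.4 · √(211/640) − 1.645
    = 2.4 · 0.57418 − 1.645
    = 1.3780 − 1.645 = -0.2670 → -0.27
Power = Φ(-0.27) = 0.394.

Power ≈ 0.394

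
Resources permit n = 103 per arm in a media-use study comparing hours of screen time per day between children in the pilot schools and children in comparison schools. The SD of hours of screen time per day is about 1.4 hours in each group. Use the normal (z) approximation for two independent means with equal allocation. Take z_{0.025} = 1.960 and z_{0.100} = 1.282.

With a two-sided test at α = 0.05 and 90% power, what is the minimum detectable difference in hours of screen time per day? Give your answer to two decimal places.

δ = (z_{α/2} + z_β) · √((σ₁²+σ₂²)/n)
  = (1.960 + 1.282) · √(3.92/103)
  = 3.242 · √0.03806
  = 3.242 · 0.1951
  = 0.6325

Minimum detectable difference ≈ 0.63 hours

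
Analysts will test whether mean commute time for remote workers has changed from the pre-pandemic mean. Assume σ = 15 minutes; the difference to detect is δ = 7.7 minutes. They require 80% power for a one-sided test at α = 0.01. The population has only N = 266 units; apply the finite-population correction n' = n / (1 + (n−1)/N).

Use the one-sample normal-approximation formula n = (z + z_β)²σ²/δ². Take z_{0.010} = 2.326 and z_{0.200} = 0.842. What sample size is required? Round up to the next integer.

n = (z_α + z_β)² · σ² / δ²
  = (2.326 + 0.842)² · 15² / 7.7²
  = 10.0362 · 225 / 59.29
  = 38.09
Finite-population correction (N = 266): 38.09 / (1 + (38.09 − 1)/266) = 33.43.
Round up → n = 34.

n = 34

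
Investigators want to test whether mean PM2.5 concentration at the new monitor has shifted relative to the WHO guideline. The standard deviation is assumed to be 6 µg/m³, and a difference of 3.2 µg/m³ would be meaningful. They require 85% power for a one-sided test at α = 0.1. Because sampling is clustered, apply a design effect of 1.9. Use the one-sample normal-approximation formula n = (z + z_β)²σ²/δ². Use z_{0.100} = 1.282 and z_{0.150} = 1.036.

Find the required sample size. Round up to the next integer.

n = (z_α + z_β)² · σ² / δ²
  = (1.282 + 1.036)² · 6² / 3.2²
  = 5.3731 · 36 / 10.24
  = 18.89
Design effect: 1.9 × 18.89 = 35.89.
Round up → n = 36.

n = 36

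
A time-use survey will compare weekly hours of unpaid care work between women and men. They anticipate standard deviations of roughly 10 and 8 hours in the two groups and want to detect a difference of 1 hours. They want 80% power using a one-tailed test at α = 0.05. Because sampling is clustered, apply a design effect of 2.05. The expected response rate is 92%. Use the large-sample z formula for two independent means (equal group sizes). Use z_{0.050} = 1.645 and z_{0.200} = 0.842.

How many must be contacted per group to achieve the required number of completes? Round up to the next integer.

n = 2261 per group

n = (z_α + z_β)² · (σ₁² + σ₂²) / δ²
  = (1.645 + 0.842)² · (10² + 8² = 164) / 1²
  = 6.1852 · 164 / 1
  = 1014.37
Design effect: 2.05 × 1014.37 = 2079.45.
Adjust for 92% response: 2079.45 / 0.92 = 2260.28.
Round up → n = 2261 per group.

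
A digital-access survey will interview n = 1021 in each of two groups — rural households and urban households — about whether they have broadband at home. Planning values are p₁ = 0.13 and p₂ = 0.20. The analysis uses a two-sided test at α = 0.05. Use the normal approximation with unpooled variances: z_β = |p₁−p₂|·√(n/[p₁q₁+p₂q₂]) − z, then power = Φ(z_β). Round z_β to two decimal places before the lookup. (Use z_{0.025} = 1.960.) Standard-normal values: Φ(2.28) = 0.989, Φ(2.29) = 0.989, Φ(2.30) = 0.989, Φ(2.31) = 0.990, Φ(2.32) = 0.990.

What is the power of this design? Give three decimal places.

Power ≈ 0.990

z_β = |p₁−p₂|·√(n/[p₁q₁+p₂q₂]) − z_{α/2}
    = 0.07 · √(1021/0.2731) − 1.960
    = 0.07 · 61.1437 − 1.960
    = 4.2801 − 1.960 = 2.3201 → 2.32
Power = Φ(2.32) = 0.990.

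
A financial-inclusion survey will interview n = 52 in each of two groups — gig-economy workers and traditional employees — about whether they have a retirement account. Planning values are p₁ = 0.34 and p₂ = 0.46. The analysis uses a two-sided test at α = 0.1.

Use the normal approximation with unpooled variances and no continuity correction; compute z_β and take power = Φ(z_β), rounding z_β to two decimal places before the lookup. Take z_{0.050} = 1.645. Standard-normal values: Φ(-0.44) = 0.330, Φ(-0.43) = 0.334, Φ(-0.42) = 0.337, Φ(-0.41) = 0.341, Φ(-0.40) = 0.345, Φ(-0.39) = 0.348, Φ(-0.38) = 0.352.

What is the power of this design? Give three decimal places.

z_β = |p₁−p₂|·√(n/[p₁q₁+p₂q₂]) − z_{α/2}
    = 0.12 · √(52/0.4728) − 1.645
    = 0.12 · 10.4873 − 1.645
    = 1.2585 − 1.645 = -0.3865 → -0.39
Power = Φ(-0.39) = 0.348.

Power ≈ 0.348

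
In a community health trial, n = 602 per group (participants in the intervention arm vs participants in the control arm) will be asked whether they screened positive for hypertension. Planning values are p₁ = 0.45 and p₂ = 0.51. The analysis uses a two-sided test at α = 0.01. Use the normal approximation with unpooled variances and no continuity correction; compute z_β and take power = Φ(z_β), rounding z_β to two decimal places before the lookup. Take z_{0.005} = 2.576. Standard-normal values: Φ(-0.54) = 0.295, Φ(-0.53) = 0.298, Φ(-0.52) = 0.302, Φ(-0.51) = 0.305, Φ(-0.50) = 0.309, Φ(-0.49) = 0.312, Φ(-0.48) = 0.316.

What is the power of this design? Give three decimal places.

Power ≈ 0.312

z_β = |p₁−p₂|·√(n/[p₁q₁+p₂q₂]) − z_{α/2}
    = 0.06 · √(602/0.4974) − 2.576
    = 0.06 · 34.7893 − 2.576
    = 2.0874 − 2.576 = -0.4886 → -0.49
Power = Φ(-0.49) = 0.312.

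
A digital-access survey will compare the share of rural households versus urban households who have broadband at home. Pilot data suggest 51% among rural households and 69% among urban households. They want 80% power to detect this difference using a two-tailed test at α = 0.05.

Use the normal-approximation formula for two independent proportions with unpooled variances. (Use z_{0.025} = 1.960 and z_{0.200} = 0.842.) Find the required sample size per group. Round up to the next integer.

n = (z_{α/2} + z_β)² · [p₁(1−p₁) + p₂(1−p₂)] / (p₁ − p₂)²
  = (1.960 + 0.842)² · (0.51·0.49 + 0.69·0.31) / (-0.18)²
  = (2.802)² · (0.2499 + 0.2139) / 0.0324
  = 7.8512 · 0.4638 / 0.0324
  = 112.39
Round up → n = 113 per group.

n = 113 per group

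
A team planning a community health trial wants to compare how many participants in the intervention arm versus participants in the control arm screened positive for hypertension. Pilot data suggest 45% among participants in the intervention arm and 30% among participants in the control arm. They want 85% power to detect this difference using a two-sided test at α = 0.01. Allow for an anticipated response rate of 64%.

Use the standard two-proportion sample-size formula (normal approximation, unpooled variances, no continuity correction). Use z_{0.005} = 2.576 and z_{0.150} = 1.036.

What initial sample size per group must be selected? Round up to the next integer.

n = 415 per group

n = (z_{α/2} + z_β)² · [p₁(1−p₁) + p₂(1−p₂)] / (p₁ − p₂)²
  = (2.576 + 1.036)² · (0.45·0.55 + 0.30·0.70) / (0.15)²
  = (3.612)² · (0.2475 + 0.2100) / 0.0225
  = 13.0465 · 0.4575 / 0.0225
  = 265.28
Adjust for 64% response: 265.28 / 0.64 = 414.50.
Round up → n = 415 per group.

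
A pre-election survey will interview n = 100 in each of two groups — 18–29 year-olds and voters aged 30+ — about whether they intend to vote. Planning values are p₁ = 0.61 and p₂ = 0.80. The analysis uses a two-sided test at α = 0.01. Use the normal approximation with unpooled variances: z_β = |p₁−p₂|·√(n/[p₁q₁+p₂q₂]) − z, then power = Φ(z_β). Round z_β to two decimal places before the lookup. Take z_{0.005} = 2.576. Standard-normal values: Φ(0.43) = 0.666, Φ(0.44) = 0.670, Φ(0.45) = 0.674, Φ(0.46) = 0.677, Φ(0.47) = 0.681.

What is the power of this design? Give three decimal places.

z_β = |p₁−p₂|·√(n/[p₁q₁+p₂q₂]) − z_{α/2}
    = 0.19 · √(100/0.3979) − 2.576
    = 0.19 · 15.8531 − 2.576
    = 3.0121 − 2.576 = 0.4361 → 0.44
Power = Φ(0.44) = 0.670.

Power ≈ 0.670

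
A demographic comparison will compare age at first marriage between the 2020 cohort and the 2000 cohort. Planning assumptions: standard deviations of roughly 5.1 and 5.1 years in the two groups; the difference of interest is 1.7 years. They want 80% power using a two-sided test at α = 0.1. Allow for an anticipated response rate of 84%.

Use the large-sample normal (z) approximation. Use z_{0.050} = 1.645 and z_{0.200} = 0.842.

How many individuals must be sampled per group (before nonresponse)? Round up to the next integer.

n = (z_{α/2} + z_β)² · (σ₁² + σ₂²) / δ²
  = (1.645 + 0.842)² · (5.1² + 5.1² = 52.02) / 1.7²
  = 6.1852 · 52.02 / 2.89
  = 111.33
Adjust for 84% response: 111.33 / 0.84 = 132.54.
Round up → n = 133 per group.

n = 133 per group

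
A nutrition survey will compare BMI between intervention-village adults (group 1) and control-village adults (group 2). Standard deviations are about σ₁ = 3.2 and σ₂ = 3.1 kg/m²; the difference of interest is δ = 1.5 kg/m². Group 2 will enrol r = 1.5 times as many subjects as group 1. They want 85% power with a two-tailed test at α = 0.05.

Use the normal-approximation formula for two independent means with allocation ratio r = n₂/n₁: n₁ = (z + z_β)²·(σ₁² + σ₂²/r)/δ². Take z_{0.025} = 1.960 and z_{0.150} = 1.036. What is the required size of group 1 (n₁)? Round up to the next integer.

n₁ = (z_{α/2} + z_β)² · (σ₁² + σ₂²/r) / δ²
   = (1.960 + 1.036)² · (3.2² + 3.1²/1.5) / 1.5²
   = 8.9760 · (10.24 + 6.4067) / 2.25
   = 8.9760 · 16.6467 / 2.25
   = 66.41
Round up → n₁ = 67; n₂ = r·n₁ = 1.5 × 67 = 101.

n₁ = 67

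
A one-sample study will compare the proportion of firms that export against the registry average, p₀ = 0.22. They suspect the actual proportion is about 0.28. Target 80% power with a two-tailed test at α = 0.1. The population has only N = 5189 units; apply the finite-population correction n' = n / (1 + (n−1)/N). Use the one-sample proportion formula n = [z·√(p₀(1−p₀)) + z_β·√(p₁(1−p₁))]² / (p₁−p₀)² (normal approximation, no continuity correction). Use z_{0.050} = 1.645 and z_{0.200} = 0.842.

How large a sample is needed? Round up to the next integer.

n = 295

n = [z_{α/2}·√(p₀q₀) + z_β·√(p₁q₁)]² / (p₁ − p₀)²
  = [1.645·√(0.22·0.78) + 0.842·√(0.28·0.72)]² / (0.06)²
  = [1.645·0.4142 + 0.842·0.4490]² / 0.0036
  = [1.0595]² / 0.0036
  = 311.81
Finite-population correction (N = 5189): 311.81 / (1 + (311.81 − 1)/5189) = 294.19.
Round up → n = 295.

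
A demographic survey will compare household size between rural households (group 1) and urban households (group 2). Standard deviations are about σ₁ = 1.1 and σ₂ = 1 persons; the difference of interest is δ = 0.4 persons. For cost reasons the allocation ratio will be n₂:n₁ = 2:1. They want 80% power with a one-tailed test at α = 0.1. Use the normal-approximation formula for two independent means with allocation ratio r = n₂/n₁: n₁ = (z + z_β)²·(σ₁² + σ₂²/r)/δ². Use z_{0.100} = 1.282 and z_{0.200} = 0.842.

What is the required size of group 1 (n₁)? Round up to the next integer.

n₁ = (z_α + z_β)² · (σ₁² + σ₂²/r) / δ²
   = (1.282 + 0.842)² · (1.1² + 1²/2) / 0.4²
   = 4.5114 · (1.21 + 0.5) / 0.16
   = 4.5114 · 1.71 / 0.16
   = 48.22
Round up → n₁ = 49; n₂ = r·n₁ = 2 × 49 = 98.

n₁ = 49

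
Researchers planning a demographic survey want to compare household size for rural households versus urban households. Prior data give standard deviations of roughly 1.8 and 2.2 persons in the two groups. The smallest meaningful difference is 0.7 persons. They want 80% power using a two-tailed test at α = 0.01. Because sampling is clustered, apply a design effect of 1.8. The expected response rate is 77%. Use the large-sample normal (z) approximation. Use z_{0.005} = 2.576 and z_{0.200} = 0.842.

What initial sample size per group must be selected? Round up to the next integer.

n = 451 per group

n = (z_{α/2} + z_β)² · (σ₁² + σ₂²) / δ²
  = (2.576 + 0.842)² · (1.8² + 2.2² = 8.08) / 0.7²
  = 11.6827 · 8.08 / 0.49
  = 192.65
Design effect: 1.8 × 192.65 = 346.76.
Adjust for 77% response: 346.76 / 0.77 = 450.34.
Round up → n = 451 per group.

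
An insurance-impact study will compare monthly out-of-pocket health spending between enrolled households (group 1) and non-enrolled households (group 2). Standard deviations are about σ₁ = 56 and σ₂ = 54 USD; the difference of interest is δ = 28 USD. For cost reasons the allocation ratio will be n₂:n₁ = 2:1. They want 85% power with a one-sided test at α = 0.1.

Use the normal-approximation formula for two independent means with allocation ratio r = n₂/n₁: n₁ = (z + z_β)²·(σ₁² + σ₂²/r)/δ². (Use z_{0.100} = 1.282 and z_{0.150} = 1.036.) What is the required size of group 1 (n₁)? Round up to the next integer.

n₁ = 32

n₁ = (z_α + z_β)² · (σ₁² + σ₂²/r) / δ²
   = (1.282 + 1.036)² · (56² + 54²/2) / 28²
   = 5.3731 · (3136 + 1458) / 784
   = 5.3731 · 4594 / 784
   = 31.48
Round up → n₁ = 32; n₂ = r·n₁ = 2 × 32 = 64.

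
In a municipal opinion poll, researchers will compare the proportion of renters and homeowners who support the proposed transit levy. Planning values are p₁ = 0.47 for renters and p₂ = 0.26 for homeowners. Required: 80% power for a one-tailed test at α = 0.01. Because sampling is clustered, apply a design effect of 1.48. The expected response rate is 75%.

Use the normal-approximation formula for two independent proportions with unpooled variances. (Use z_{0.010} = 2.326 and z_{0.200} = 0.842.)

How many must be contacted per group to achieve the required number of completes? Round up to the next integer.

n = (z_α + z_β)² · [p₁(1−p₁) + p₂(1−p₂)] / (p₁ − p₂)²
  = (2.326 + 0.842)² · (0.47·0.53 + 0.26·0.74) / (0.21)²
  = (3.168)² · (0.2491 + 0.1924) / 0.0441
  = 10.0362 · 0.4415 / 0.0441
  = 100.48
Design effect: 1.48 × 100.48 = 148.70.
Adjust for 75% response: 148.70 / 0.75 = 198.27.
Round up → n = 199 per group.

n = 199 per group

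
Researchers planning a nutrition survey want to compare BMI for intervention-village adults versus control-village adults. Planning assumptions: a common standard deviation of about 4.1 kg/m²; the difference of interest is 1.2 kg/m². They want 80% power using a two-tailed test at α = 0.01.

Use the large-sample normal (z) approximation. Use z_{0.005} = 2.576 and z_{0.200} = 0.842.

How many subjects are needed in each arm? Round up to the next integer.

n = (z_{α/2} + z_β)² · (σ₁² + σ₂²) / δ²
  = (2.576 + 0.842)² · (2·4.1² = 33.62) / 1.2²
  = 11.6827 · 33.62 / 1.44
  = 272.76
Round up → n = 273 per group.

n = 273 per group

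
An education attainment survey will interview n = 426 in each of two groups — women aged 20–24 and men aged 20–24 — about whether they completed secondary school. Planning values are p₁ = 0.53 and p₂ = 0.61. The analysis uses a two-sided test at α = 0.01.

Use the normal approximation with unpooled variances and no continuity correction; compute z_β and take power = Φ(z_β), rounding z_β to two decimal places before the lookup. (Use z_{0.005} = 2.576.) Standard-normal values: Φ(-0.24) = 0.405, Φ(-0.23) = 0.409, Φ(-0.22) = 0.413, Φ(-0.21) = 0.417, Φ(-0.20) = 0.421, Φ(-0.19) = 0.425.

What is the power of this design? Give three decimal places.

Power ≈ 0.417

z_β = |p₁−p₂|·√(n/[p₁q₁+p₂q₂]) − z_{α/2}
    = 0.08 · √(426/0.4870) − 2.576
    = 0.08 · 29.5761 − 2.576
    = 2.3661 − 2.576 = -0.2099 → -0.21
Power = Φ(-0.21) = 0.417.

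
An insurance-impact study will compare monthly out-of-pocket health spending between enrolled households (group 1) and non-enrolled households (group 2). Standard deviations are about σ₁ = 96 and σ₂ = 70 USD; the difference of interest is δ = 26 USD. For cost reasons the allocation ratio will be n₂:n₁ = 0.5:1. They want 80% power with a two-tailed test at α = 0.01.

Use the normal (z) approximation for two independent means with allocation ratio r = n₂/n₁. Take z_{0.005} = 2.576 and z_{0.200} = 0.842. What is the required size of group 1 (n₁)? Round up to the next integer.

n₁ = 329

n₁ = (z_{α/2} + z_β)² · (σ₁² + σ₂²/r) / δ²
   = (2.576 + 0.842)² · (96² + 70²/0.5) / 26²
   = 11.6827 · (9216 + 9800) / 676
   = 11.6827 · 19016 / 676
   = 328.64
Round up → n₁ = 329; n₂ = r·n₁ = 0.5 × 329 = 165.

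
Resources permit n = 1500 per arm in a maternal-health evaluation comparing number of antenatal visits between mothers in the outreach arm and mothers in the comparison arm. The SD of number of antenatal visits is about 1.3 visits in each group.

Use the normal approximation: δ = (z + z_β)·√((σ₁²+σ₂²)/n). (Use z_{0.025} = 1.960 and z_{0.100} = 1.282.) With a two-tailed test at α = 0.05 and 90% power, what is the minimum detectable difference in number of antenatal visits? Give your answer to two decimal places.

δ = (z_{α/2} + z_β) · √((σ₁²+σ₂²)/n)
  = (1.960 + 1.282) · √(3.38/1500)
  = 3.242 · √0.00225
  = 3.242 · 0.0475
  = 0.1539

Minimum detectable difference ≈ 0.15 visits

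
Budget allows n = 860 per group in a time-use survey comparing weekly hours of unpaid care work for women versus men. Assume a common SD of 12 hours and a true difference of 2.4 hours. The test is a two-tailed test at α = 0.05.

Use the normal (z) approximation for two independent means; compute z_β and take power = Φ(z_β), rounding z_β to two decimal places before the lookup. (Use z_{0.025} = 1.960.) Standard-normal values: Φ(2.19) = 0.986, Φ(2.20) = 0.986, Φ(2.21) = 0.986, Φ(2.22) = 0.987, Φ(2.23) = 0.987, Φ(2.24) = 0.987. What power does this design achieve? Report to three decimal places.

Power ≈ 0.986

z_β = δ·√(n/(σ₁²+σ₂²)) − z_{α/2}
    = 2.4 · √(860/288) − 1.960
    = 2.4 · 1.72804 − 1.960
    = 4.1473 − 1.960 = 2.1873 → 2.19
Power = Φ(2.19) = 0.986.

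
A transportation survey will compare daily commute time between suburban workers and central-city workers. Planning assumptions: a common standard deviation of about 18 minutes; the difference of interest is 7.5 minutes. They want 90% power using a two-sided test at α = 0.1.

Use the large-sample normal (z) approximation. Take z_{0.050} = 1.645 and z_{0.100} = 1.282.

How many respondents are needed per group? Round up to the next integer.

n = (z_{α/2} + z_β)² · (σ₁² + σ₂²) / δ²
  = (1.645 + 1.282)² · (2·18² = 648) / 7.5²
  = 8.5673 · 648 / 56.25
  = 98.70
Round up → n = 99 per group.

n = 99 per group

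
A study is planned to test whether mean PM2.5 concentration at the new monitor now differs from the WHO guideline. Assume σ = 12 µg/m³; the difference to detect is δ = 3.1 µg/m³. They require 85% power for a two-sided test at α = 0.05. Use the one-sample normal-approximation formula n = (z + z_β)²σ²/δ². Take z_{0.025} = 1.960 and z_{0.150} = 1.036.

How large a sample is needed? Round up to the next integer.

n = 135

n = (z_{α/2} + z_β)² · σ² / δ²
  = (1.960 + 1.036)² · 12² / 3.1²
  = 8.9760 · 144 / 9.61
  = 134.50
Round up → n = 135.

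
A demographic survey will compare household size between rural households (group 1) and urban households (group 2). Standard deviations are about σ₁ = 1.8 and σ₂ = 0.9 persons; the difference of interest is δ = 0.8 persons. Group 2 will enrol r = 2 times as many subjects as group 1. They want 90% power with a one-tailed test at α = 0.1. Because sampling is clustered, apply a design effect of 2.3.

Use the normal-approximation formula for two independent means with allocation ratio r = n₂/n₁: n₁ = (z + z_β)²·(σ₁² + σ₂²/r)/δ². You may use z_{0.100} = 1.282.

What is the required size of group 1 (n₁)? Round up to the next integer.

n₁ = (z_α + z_β)² · (σ₁² + σ₂²/r) / δ²
   = (1.282 + 1.282)² · (1.8² + 0.9²/2) / 0.8²
   = 6.5741 · (3.24 + 0.405) / 0.64
   = 6.5741 · 3.645 / 0.64
   = 37.44
Design effect: 2.3 × 37.44 = 86.12.
Round up → n₁ = 87; n₂ = r·n₁ = 2 × 87 = 174.

n₁ = 87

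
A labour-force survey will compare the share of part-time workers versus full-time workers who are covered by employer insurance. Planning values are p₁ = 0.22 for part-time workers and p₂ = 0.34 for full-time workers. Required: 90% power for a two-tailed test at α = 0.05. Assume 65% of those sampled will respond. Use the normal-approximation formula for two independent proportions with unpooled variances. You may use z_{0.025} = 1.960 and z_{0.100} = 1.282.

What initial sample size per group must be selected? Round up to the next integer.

n = 445 per group

n = (z_{α/2} + z_β)² · [p₁(1−p₁) + p₂(1−p₂)] / (p₁ − p₂)²
  = (1.960 + 1.282)² · (0.22·0.78 + 0.34·0.66) / (-0.12)²
  = (3.242)² · (0.1716 + 0.2244) / 0.0144
  = 10.5106 · 0.3960 / 0.0144
  = 289.04
Adjust for 65% response: 289.04 / 0.65 = 444.68.
Round up → n = 445 per group.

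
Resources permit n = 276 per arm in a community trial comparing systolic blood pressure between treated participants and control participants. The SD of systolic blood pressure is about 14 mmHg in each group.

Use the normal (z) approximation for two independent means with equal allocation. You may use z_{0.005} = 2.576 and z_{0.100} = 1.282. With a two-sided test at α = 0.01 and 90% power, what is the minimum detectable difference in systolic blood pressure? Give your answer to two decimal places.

Minimum detectable difference ≈ 4.60 mmHg

δ = (z_{α/2} + z_β) · √((σ₁²+σ₂²)/n)
  = (2.576 + 1.282) · √(392/276)
  = 3.858 · √1.4203
  = 3.858 · 1.1918
  = 4.5978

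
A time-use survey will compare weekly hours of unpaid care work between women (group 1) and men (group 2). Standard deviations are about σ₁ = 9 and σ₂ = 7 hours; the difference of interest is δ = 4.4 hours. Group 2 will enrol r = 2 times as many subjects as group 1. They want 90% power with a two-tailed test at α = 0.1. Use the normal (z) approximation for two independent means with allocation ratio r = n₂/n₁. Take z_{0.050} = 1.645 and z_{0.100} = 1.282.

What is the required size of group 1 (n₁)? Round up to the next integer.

n₁ = (z_{α/2} + z_β)² · (σ₁² + σ₂²/r) / δ²
   = (1.645 + 1.282)² · (9² + 7²/2) / 4.4²
   = 8.5673 · (81 + 24.5) / 19.36
   = 8.5673 · 105.5 / 19.36
   = 46.69
Round up → n₁ = 47; n₂ = r·n₁ = 2 × 47 = 94.

n₁ = 47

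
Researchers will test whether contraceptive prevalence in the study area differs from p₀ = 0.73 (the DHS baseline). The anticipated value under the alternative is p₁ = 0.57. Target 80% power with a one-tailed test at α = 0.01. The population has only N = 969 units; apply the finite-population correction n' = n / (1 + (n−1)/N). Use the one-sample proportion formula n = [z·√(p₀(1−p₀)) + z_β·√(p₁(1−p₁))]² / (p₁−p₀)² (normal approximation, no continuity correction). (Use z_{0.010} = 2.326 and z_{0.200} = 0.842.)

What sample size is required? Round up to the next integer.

n = 76

n = [z_α·√(p₀q₀) + z_β·√(p₁q₁)]² / (p₁ − p₀)²
  = [2.326·√(0.73·0.27) + 0.842·√(0.57·0.43)]² / (-0.16)²
  = [2.326·0.4440 + 0.842·0.4951]² / 0.0256
  = [1.4495]² / 0.0256
  = 82.07
Finite-population correction (N = 969): 82.07 / (1 + (82.07 − 1)/969) = 75.74.
Round up → n = 76.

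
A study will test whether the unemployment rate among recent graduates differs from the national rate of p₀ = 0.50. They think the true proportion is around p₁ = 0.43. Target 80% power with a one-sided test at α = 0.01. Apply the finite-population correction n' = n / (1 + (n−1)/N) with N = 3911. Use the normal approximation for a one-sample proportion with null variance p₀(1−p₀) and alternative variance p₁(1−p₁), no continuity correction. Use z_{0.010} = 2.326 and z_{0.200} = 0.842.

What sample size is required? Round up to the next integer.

n = [z_α·√(p₀q₀) + z_β·√(p₁q₁)]² / (p₁ − p₀)²
  = [2.326·√(0.50·0.50) + 0.842·√(0.43·0.57)]² / (-0.07)²
  = [2.326·0.5000 + 0.842·0.4951]² / 0.0049
  = [1.5799]² / 0.0049
  = 509.38
Finite-population correction (N = 3911): 509.38 / (1 + (509.38 − 1)/3911) = 450.78.
Round up → n = 451.

n = 451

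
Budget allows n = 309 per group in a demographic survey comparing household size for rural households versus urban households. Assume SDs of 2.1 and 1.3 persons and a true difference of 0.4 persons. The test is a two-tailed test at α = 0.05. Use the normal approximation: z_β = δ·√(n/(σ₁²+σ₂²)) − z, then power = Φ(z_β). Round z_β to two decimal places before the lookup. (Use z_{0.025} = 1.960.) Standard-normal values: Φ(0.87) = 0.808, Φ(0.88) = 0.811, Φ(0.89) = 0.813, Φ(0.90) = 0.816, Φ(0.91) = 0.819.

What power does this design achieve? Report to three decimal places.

z_β = δ·√(n/(σ₁²+σ₂²)) − z_{α/2}
    = 0.4 · √(309/6.1) − 1.960
    = 0.4 · 7.11728 − 1.960
    = 2.8469 − 1.960 = 0.8869 → 0.89
Power = Φ(0.89) = 0.813.

Power ≈ 0.813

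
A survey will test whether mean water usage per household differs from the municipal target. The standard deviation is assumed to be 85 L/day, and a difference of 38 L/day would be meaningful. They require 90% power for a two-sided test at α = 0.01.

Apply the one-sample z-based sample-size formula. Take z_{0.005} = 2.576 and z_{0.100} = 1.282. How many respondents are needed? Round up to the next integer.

n = 75

n = (z_{α/2} + z_β)² · σ² / δ²
  = (2.576 + 1.282)² · 85² / 38²
  = 14.8842 · 7225 / 1444
  = 74.47
Round up → n = 75.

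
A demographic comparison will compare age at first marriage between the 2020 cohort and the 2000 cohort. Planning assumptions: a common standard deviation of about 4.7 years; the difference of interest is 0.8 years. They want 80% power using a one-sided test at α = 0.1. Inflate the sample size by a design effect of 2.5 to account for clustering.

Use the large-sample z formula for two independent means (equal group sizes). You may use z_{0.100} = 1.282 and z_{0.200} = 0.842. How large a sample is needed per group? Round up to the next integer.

n = (z_α + z_β)² · (σ₁² + σ₂²) / δ²
  = (1.282 + 0.842)² · (2·4.7² = 44.18) / 0.8²
  = 4.5114 · 44.18 / 0.64
  = 311.43
Design effect: 2.5 × 311.43 = 778.56.
Round up → n = 779 per group.

n = 779 per group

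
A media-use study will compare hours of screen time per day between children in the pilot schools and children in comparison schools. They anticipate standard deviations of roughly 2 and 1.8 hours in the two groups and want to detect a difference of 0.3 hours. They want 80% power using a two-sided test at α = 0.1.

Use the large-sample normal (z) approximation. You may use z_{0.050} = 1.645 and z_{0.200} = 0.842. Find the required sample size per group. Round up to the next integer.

n = (z_{α/2} + z_β)² · (σ₁² + σ₂²) / δ²
  = (1.645 + 0.842)² · (2² + 1.8² = 7.24) / 0.3²
  = 6.1852 · 7.24 / 0.09
  = 497.56
Round up → n = 498 per group.

n = 498 per group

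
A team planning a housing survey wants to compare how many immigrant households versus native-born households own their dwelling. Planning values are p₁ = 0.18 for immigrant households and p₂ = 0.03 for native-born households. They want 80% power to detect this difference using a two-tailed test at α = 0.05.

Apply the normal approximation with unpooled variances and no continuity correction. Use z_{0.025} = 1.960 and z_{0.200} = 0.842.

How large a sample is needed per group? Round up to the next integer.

n = 62 per group

n = (z_{α/2} + z_β)² · [p₁(1−p₁) + p₂(1−p₂)] / (p₁ − p₂)²
  = (1.960 + 0.842)² · (0.18·0.82 + 0.03·0.97) / (0.15)²
  = (2.802)² · (0.1476 + 0.0291) / 0.0225
  = 7.8512 · 0.1767 / 0.0225
  = 61.66
Round up → n = 62 per group.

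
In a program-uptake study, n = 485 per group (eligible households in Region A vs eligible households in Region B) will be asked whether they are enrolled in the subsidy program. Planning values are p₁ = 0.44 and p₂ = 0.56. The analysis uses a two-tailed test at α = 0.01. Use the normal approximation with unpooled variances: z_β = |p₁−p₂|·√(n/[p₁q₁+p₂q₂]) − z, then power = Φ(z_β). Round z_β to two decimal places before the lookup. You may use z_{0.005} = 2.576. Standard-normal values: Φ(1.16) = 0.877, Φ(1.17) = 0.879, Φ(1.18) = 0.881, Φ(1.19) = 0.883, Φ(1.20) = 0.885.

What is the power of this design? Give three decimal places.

Power ≈ 0.883

z_β = |p₁−p₂|·√(n/[p₁q₁+p₂q₂]) − z_{α/2}
    = 0.12 · √(485/0.4928) − 2.576
    = 0.12 · 31.3715 − 2.576
    = 3.7646 − 2.576 = 1.1886 → 1.19
Power = Φ(1.19) = 0.883.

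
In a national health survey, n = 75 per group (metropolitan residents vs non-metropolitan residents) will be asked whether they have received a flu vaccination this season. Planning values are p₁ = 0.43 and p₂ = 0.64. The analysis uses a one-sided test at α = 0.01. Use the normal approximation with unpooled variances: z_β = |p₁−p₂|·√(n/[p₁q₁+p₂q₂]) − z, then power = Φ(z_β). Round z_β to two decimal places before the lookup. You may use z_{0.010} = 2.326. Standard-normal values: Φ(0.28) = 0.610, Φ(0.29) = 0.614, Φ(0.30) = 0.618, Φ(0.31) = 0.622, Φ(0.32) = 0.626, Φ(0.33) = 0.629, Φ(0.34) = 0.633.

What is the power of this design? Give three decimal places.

Power ≈ 0.622

z_β = |p₁−p₂|·√(n/[p₁q₁+p₂q₂]) − z_α
    = 0.21 · √(75/0.4755) − 2.326
    = 0.21 · 12.5590 − 2.326
    = 2.6374 − 2.326 = 0.3114 → 0.31
Power = Φ(0.31) = 0.622.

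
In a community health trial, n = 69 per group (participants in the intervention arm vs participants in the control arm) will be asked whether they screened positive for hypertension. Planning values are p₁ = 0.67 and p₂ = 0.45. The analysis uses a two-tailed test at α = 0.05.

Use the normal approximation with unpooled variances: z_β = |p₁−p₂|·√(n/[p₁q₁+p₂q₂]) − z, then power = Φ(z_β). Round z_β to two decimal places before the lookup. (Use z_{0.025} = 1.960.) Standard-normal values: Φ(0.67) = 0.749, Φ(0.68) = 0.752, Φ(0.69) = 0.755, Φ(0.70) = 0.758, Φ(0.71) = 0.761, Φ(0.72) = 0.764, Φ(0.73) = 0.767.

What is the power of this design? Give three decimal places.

Power ≈ 0.761

z_β = |p₁−p₂|·√(n/[p₁q₁+p₂q₂]) − z_{α/2}
    = 0.22 · √(69/0.4686) − 1.960
    = 0.22 · 12.1345 − 1.960
    = 2.6696 − 1.960 = 0.7096 → 0.71
Power = Φ(0.71) = 0.761.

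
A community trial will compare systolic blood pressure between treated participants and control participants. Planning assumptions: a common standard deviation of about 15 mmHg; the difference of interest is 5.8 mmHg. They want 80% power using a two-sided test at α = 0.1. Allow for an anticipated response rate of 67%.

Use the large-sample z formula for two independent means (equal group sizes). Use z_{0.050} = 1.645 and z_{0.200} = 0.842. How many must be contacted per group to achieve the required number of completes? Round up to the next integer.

n = 124 per group

n = (z_{α/2} + z_β)² · (σ₁² + σ₂²) / δ²
  = (1.645 + 0.842)² · (2·15² = 450) / 5.8²
  = 6.1852 · 450 / 33.64
  = 82.74
Adjust for 67% response: 82.74 / 0.67 = 123.49.
Round up → n = 124 per group.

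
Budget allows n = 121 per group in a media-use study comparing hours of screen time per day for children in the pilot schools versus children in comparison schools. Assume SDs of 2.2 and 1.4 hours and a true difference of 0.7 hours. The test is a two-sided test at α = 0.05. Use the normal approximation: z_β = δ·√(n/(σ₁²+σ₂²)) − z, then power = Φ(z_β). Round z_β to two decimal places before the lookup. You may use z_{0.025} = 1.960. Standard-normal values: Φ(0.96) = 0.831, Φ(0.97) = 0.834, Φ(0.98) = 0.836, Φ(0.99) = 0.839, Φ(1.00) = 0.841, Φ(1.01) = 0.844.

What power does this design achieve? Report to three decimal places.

Power ≈ 0.839

z_β = δ·√(n/(σ₁²+σ₂²)) − z_{α/2}
    = 0.7 · √(121/6.8) − 1.960
    = 0.7 · 4.21831 − 1.960
    = 2.9528 − 1.960 = 0.9928 → 0.99
Power = Φ(0.99) = 0.839.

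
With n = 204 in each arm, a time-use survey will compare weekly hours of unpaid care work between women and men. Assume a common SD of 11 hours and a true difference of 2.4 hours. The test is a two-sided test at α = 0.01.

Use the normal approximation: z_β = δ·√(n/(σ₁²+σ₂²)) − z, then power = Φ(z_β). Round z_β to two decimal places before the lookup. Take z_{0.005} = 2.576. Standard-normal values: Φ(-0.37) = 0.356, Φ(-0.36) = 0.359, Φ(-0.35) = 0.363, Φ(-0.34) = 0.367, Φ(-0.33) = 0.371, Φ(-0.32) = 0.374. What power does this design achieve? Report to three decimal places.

z_β = δ·√(n/(σ₁²+σ₂²)) − z_{α/2}
    = 2.4 · √(204/242) − 2.576
    = 2.4 · 0.91814 − 2.576
    = 2.2035 − 2.576 = -0.3725 → -0.37
Power = Φ(-0.37) = 0.356.

Power ≈ 0.356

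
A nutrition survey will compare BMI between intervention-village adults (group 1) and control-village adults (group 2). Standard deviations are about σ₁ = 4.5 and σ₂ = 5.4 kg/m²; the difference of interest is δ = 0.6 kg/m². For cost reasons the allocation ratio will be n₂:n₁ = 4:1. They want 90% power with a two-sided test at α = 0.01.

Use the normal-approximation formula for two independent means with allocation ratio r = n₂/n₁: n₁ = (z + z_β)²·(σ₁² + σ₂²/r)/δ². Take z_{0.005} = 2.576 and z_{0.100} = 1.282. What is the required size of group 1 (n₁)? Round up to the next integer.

n₁ = 1139

n₁ = (z_{α/2} + z_β)² · (σ₁² + σ₂²/r) / δ²
   = (2.576 + 1.282)² · (4.5² + 5.4²/4) / 0.6²
   = 14.8842 · (20.25 + 7.29) / 0.36
   = 14.8842 · 27.54 / 0.36
   = 1138.64
Round up → n₁ = 1139; n₂ = r·n₁ = 4 × 1139 = 4556.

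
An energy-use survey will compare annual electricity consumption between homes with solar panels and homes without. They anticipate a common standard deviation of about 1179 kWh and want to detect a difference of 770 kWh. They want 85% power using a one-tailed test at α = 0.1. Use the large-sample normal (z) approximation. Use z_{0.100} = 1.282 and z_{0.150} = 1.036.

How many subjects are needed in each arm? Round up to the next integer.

n = 26 per group

n = (z_α + z_β)² · (σ₁² + σ₂²) / δ²
  = (1.282 + 1.036)² · (2·1179² = 2780082) / 770²
  = 5.3731 · 2780082 / 592900
  = 25.19
Round up → n = 26 per group.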